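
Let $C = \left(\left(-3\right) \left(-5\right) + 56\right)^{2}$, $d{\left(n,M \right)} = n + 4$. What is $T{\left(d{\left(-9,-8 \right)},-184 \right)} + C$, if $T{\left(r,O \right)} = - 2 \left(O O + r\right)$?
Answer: $-62661$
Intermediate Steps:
$d{\left(n,M \right)} = 4 + n$
$T{\left(r,O \right)} = - 2 r - 2 O^{2}$ ($T{\left(r,O \right)} = - 2 \left(O^{2} + r\right) = - 2 \left(r + O^{2}\right) = - 2 r - 2 O^{2}$)
$C = 5041$ ($C = \left(15 + 56\right)^{2} = 71^{2} = 5041$)
$T{\left(d{\left(-9,-8 \right)},-184 \right)} + C = \left(- 2 \left(4 - 9\right) - 2 \left(-184\right)^{2}\right) + 5041 = \left(\left(-2\right) \left(-5\right) - 67712\right) + 5041 = \left(10 - 67712\right) + 5041 = -67702 + 5041 = -62661$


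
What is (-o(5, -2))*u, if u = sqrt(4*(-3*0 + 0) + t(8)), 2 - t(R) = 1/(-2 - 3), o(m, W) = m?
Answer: -sqrt(55) ≈ -7.4162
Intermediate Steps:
t(R) = 11/5 (t(R) = 2 - 1/(-2 - 3) = 2 - 1/(-5) = 2 - 1*(-1/5) = 2 + 1/5 = 11/5)
u = sqrt(55)/5 (u = sqrt(4*(-3*0 + 0) + 11/5) = sqrt(4*(0 + 0) + 11/5) = sqrt(4*0 + 11/5) = sqrt(0 + 11/5) = sqrt(11/5) = sqrt(55)/5 ≈ 1.4832)
(-o(5, -2))*u = (-1*5)*(sqrt(55)/5) = -sqrt(55)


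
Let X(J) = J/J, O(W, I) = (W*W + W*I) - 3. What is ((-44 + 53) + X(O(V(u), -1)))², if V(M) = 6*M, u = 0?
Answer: 100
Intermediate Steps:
O(W, I) = -3 + W² + I*W (O(W, I) = (W² + I*W) - 3 = -3 + W² + I*W)
X(J) = 1
((-44 + 53) + X(O(V(u), -1)))² = ((-44 + 53) + 1)² = (9 + 1)² = 10² = 100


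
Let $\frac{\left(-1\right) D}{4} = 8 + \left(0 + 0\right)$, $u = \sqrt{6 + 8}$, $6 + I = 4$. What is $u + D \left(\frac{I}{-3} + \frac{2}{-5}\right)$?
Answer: $- \frac{128}{15} + \sqrt{14} \approx -4.7917$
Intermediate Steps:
$I = -2$ ($I = -6 + 4 = -2$)
$u = \sqrt{14} \approx 3.7417$
$D = -32$ ($D = - 4 \left(8 + \left(0 + 0\right)\right) = - 4 \left(8 + 0\right) = \left(-4\right) 8 = -32$)
$u + D \left(\frac{I}{-3} + \frac{2}{-5}\right) = \sqrt{14} - 32 \left(- \frac{2}{-3} + \frac{2}{-5}\right) = \sqrt{14} - 32 \left(\left(-2\right) \left(- \frac{1}{3}\right) + 2 \left(- \frac{1}{5}\right)\right) = \sqrt{14} - 32 \left(\frac{2}{3} - \frac{2}{5}\right) = \sqrt{14} - \frac{128}{15} = - \frac{128}{15} + \sqrt{14}$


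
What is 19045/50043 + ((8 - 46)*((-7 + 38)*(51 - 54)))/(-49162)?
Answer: 379719164/1230106983 ≈ 0.30869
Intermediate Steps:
19045/50043 + ((8 - 46)*((-7 + 38)*(51 - 54)))/(-49162) = 19045*(1/50043) - 1178*(-3)*(-1/49162) = 19045/50043 - 38*(-93)*(-1/49162) = 19045/50043 + 3534*(-1/49162) = 19045/50043 - 1767/24581 = 379719164/1230106983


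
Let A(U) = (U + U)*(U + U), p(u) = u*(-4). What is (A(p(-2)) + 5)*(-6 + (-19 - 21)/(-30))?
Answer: -1218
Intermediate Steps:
p(u) = -4*u
A(U) = 4*U**2 (A(U) = (2*U)*(2*U) = 4*U**2)
(A(p(-2)) + 5)*(-6 + (-19 - 21)/(-30)) = (4*(-4*(-2))**2 + 5)*(-6 + (-19 - 21)/(-30)) = (4*8**2 + 5)*(-6 - 40*(-1/30)) = (4*64 + 5)*(-6 + 4/3) = (256 + 5)*(-14/3) = 261*(-14/3) = -1218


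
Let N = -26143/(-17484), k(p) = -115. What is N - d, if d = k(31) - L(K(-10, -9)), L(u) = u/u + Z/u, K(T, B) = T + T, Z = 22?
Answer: 10175273/87420 ≈ 116.40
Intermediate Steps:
K(T, B) = 2*T
L(u) = 1 + 22/u (L(u) = u/u + 22/u = 1 + 22/u)
d = -1149/10 (d = -115 - (22 + 2*(-10))/(2*(-10)) = -115 - (22 - 20)/(-20) = -115 - (-1)*2/20 = -115 - 1*(-⅒) = -115 + ⅒ = -1149/10 ≈ -114.90)
N = 26143/17484 (N = -26143*(-1/17484) = 26143/17484 ≈ 1.4953)
N - d = 26143/17484 - 1*(-1149/10) = 26143/17484 + 1149/10 = 10175273/87420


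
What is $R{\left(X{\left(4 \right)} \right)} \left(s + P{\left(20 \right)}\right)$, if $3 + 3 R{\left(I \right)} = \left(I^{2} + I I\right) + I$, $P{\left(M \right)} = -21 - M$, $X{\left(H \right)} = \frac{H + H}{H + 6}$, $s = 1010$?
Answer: $- \frac{7429}{25} \approx -297.16$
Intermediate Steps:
$X{\left(H \right)} = \frac{2 H}{6 + H}$
$R{\left(I \right)} = -1 + \frac{I}{3} + \frac{2 I^{2}}{3}$ ($R{\left(I \right)} = -1 + \frac{\left(I^{2} + I I\right) + I}{3} = -1 + \frac{\left(I^{2} + I^{2}\right) + I}{3} = -1 + \frac{2 I^{2} + I}{3} = -1 + \frac{I + 2 I^{2}}{3} = -1 + \left(\frac{I}{3} + \frac{2 I^{2}}{3}\right) = -1 + \frac{I}{3} + \frac{2 I^{2}}{3}$)
$R{\left(X{\left(4 \right)} \right)} \left(s + P{\left(20 \right)}\right) = \left(-1 + \frac{2 \cdot 4 \frac{1}{6 + 4}}{3} + \frac{2 \left(2 \cdot 4 \frac{1}{6 + 4}\right)^{2}}{3}\right) \left(1010 - 41\right) = \left(-1 + \frac{2 \cdot 4 \cdot \frac{1}{10}}{3} + \frac{2 \left(2 \cdot 4 \cdot \frac{1}{10}\right)^{2}}{3}\right) \left(1010 - 41\right) = \left(-1 + \frac{1}{3} \cdot \frac{4}{5} + \frac{2 \left(\frac{4}{5}\right)^{2}}{3}\right) 969 = \left(-1 + \frac{4}{15} + \frac{2}{3} \cdot \frac{16}{25}\right) 969 = \left(-1 + \frac{4}{15} + \frac{32}{75}\right) 969 = \left(- \frac{23}{75}\right) 969 = - \frac{7429}{25}$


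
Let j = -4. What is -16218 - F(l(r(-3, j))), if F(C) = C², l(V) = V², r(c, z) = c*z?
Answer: -36954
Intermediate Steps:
-16218 - F(l(r(-3, j))) = -16218 - ((-3*(-4))²)² = -16218 - (12²)² = -16218 - 1*144² = -16218 - 1*20736 = -16218 - 20736 = -36954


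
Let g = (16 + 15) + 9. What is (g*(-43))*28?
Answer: -48160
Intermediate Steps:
g = 40 (g = 31 + 9 = 40)
(g*(-43))*28 = (40*(-43))*28 = -1720*28 = -48160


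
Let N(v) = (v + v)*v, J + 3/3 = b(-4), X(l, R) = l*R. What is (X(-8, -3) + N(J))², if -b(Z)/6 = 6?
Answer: 7628644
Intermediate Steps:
X(l, R) = R*l
b(Z) = -36 (b(Z) = -6*6 = -36)
J = -37 (J = -1 - 36 = -37)
N(v) = 2*v² (N(v) = (2*v)*v = 2*v²)
(X(-8, -3) + N(J))² = (-3*(-8) + 2*(-37)²)² = (24 + 2*1369)² = (24 + 2738)² = 2762² = 7628644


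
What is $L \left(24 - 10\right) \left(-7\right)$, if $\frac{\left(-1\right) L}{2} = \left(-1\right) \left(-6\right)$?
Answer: $1176$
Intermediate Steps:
$L = -12$ ($L = - 2 \left(\left(-1\right) \left(-6\right)\right) = \left(-2\right) 6 = -12$)
$L \left(24 - 10\right) \left(-7\right) = - 12 \left(24 - 10\right) \left(-7\right) = \left(-12\right) 14 \left(-7\right) = \left(-168\right) \left(-7\right) = 1176$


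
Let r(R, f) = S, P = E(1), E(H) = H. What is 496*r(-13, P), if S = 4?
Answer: 1984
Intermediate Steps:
P = 1
r(R, f) = 4
496*r(-13, P) = 496*4 = 1984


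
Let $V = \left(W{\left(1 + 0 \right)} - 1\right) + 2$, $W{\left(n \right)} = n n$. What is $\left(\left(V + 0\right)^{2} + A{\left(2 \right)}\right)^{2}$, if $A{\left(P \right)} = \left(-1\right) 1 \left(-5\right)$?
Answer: $81$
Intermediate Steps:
$W{\left(n \right)} = n^{2}$
$A{\left(P \right)} = 5$ ($A{\left(P \right)} = \left(-1\right) \left(-5\right) = 5$)
$V = 2$ ($V = \left(\left(1 + 0\right)^{2} - 1\right) + 2 = \left(1^{2} - 1\right) + 2 = \left(1 - 1\right) + 2 = 0 + 2 = 2$)
$\left(\left(V + 0\right)^{2} + A{\left(2 \right)}\right)^{2} = \left(\left(2 + 0\right)^{2} + 5\right)^{2} = \left(2^{2} + 5\right)^{2} = \left(4 + 5\right)^{2} = 9^{2} = 81$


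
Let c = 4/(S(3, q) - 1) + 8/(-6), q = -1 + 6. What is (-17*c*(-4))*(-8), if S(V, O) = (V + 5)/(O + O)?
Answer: 34816/3 ≈ 11605.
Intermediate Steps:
q = 5
S(V, O) = (5 + V)/(2*O) (S(V, O) = (5 + V)/((2*O)) = (5 + V)*(1/(2*O)) = (5 + V)/(2*O))
c = -64/3 (c = 4/((½)*(5 + 3)/5 - 1) + 8/(-6) = 4/((½)*(⅕)*8 - 1) + 8*(-⅙) = 4/(⅘ - 1) - 4/3 = 4/(-⅕) - 4/3 = 4*(-5) - 4/3 = -20 - 4/3 = -64/3 ≈ -21.333)
(-17*c*(-4))*(-8) = (-17*(-64/3)*(-4))*(-8) = ((1088/3)*(-4))*(-8) = -4352/3*(-8) = 34816/3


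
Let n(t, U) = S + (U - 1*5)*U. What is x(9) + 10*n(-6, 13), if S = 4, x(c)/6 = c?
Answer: 1134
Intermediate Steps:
x(c) = 6*c
n(t, U) = 4 + U*(-5 + U) (n(t, U) = 4 + (U - 1*5)*U = 4 + (U - 5)*U = 4 + (-5 + U)*U = 4 + U*(-5 + U))
x(9) + 10*n(-6, 13) = 6*9 + 10*(4 + 13**2 - 5*13) = 54 + 10*(4 + 169 - 65) = 54 + 10*108 = 54 + 1080 = 1134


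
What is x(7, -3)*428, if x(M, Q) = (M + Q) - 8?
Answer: -1712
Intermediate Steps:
x(M, Q) = -8 + M + Q
x(7, -3)*428 = (-8 + 7 - 3)*428 = -4*428 = -1712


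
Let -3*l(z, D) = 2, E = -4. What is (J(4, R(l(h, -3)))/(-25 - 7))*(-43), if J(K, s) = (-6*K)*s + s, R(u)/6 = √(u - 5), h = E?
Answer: -989*I*√51/16 ≈ -441.43*I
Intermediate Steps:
h = -4
l(z, D) = -⅔ (l(z, D) = -⅓*2 = -⅔)
R(u) = 6*√(-5 + u) (R(u) = 6*√(u - 5) = 6*√(-5 + u))
J(K, s) = s - 6*K*s (J(K, s) = -6*K*s + s = s - 6*K*s)
(J(4, R(l(h, -3)))/(-25 - 7))*(-43) = (((6*√(-5 - ⅔))*(1 - 6*4))/(-25 - 7))*(-43) = (((6*√(-17/3))*(1 - 24))/(-32))*(-43) = (((6*(I*√51/3))*(-23))*(-1/32))*(-43) = (((2*I*√51)*(-23))*(-1/32))*(-43) = (-46*I*√51*(-1/32))*(-43) = (23*I*√51/16)*(-43) = -989*I*√51/16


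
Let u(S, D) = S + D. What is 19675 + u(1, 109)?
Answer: 19785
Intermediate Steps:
u(S, D) = D + S
19675 + u(1, 109) = 19675 + (109 + 1) = 19675 + 110 = 19785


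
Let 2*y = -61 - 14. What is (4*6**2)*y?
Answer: -5400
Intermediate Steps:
y = -75/2 (y = (-61 - 14)/2 = (1/2)*(-75) = -75/2 ≈ -37.500)
(4*6**2)*y = (4*6**2)*(-75/2) = (4*36)*(-75/2) = 144*(-75/2) = -5400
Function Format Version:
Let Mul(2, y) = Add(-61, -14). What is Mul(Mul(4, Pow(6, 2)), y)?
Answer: -5400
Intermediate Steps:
y = Rational(-75, 2) (y = Mul(Rational(1, 2), Add(-61, -14)) = Mul(Rational(1, 2), -75) = Rational(-75, 2) ≈ -37.500)
Mul(Mul(4, Pow(6, 2)), y) = Mul(Mul(4, Pow(6, 2)), Rational(-75, 2)) = Mul(Mul(4, 36), Rational(-75, 2)) = Mul(144, Rational(-75, 2)) = -5400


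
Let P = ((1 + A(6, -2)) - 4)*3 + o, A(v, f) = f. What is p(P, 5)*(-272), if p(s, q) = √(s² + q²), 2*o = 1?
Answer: -136*√941 ≈ -4171.9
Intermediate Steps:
o = ½ (o = (½)*1 = ½ ≈ 0.50000)
P = -29/2 (P = ((1 - 2) - 4)*3 + ½ = (-1 - 4)*3 + ½ = -5*3 + ½ = -15 + ½ = -29/2 ≈ -14.500)
p(s, q) = √(q² + s²)
p(P, 5)*(-272) = √(5² + (-29/2)²)*(-272) = √(25 + 841/4)*(-272) = √(941/4)*(-272) = (√941/2)*(-272) = -136*√941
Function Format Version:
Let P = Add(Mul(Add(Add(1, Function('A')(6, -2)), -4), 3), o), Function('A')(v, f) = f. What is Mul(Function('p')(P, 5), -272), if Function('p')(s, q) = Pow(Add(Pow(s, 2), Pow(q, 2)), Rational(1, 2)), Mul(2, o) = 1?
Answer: Mul(-136, Pow(941, Rational(1, 2))) ≈ -4171.9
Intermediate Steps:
o = Rational(1, 2) (o = Mul(Rational(1, 2), 1) = Rational(1, 2) ≈ 0.50000)
P = Rational(-29, 2) (P = Add(Mul(Add(Add(1, -2), -4), 3), Rational(1, 2)) = Add(Mul(Add(-1, -4), 3), Rational(1, 2)) = Add(Mul(-5, 3), Rational(1, 2)) = Add(-15, Rational(1, 2)) = Rational(-29, 2) ≈ -14.500)
Function('p')(s, q) = Pow(Add(Pow(q, 2), Pow(s, 2)), Rational(1, 2))
Mul(Function('p')(P, 5), -272) = Mul(Pow(Add(Pow(5, 2), Pow(Rational(-29, 2), 2)), Rational(1, 2)), -272) = Mul(Pow(Add(25, Rational(841, 4)), Rational(1, 2)), -272) = Mul(Pow(Rational(941, 4), Rational(1, 2)), -272) = Mul(Mul(Rational(1, 2), Pow(941, Rational(1, 2))), -272) = Mul(-136, Pow(941, Rational(1, 2)))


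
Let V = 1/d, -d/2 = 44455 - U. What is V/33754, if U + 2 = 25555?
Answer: -1/1276036216 ≈ -7.8368e-10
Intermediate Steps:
U = 25553 (U = -2 + 25555 = 25553)
d = -37804 (d = -2*(44455 - 1*25553) = -2*(44455 - 25553) = -2*18902 = -37804)
V = -1/37804 (V = 1/(-37804) = -1/37804 ≈ -2.6452e-5)
V/33754 = -1/37804/33754 = -1/37804*1/33754 = -1/1276036216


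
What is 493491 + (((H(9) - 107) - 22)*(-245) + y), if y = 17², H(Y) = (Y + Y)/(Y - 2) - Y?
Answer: 526960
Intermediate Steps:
H(Y) = -Y + 2*Y/(-2 + Y) (H(Y) = (2*Y)/(-2 + Y) - Y = 2*Y/(-2 + Y) - Y = -Y + 2*Y/(-2 + Y))
y = 289
493491 + (((H(9) - 107) - 22)*(-245) + y) = 493491 + (((9*(4 - 1*9)/(-2 + 9) - 107) - 22)*(-245) + 289) = 493491 + (((9*(4 - 9)/7 - 107) - 22)*(-245) + 289) = 493491 + (((9*(⅐)*(-5) - 107) - 22)*(-245) + 289) = 493491 + (((-45/7 - 107) - 22)*(-245) + 289) = 493491 + ((-794/7 - 22)*(-245) + 289) = 493491 + (-948/7*(-245) + 289) = 493491 + (33180 + 289) = 493491 + 33469 = 526960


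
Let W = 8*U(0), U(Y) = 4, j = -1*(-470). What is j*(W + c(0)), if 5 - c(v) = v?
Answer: 17390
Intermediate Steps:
j = 470
W = 32 (W = 8*4 = 32)
c(v) = 5 - v
j*(W + c(0)) = 470*(32 + (5 - 1*0)) = 470*(32 + (5 + 0)) = 470*(32 + 5) = 470*37 = 17390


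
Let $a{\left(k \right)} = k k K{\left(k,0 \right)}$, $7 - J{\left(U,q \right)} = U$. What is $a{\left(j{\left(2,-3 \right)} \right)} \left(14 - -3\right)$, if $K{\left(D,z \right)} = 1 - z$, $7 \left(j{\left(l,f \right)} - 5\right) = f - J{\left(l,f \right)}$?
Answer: $\frac{12393}{49} \approx 252.92$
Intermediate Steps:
$J{\left(U,q \right)} = 7 - U$
$j{\left(l,f \right)} = 4 + \frac{f}{7} + \frac{l}{7}$ ($j{\left(l,f \right)} = 5 + \frac{f - \left(7 - l\right)}{7} = 5 + \frac{f + \left(-7 + l\right)}{7} = 5 + \frac{-7 + f + l}{7} = 5 + \left(-1 + \frac{f}{7} + \frac{l}{7}\right) = 4 + \frac{f}{7} + \frac{l}{7}$)
$a{\left(k \right)} = k^{2}$ ($a{\left(k \right)} = k k \left(1 - 0\right) = k^{2} \left(1 + 0\right) = k^{2} \cdot 1 = k^{2}$)
$a{\left(j{\left(2,-3 \right)} \right)} \left(14 - -3\right) = \left(4 + \frac{1}{7} \left(-3\right) + \frac{1}{7} \cdot 2\right)^{2} \left(14 - -3\right) = \left(4 - \frac{3}{7} + \frac{2}{7}\right)^{2} \left(14 + 3\right) = \left(\frac{27}{7}\right)^{2} \cdot 17 = \frac{729}{49} \cdot 17 = \frac{12393}{49}$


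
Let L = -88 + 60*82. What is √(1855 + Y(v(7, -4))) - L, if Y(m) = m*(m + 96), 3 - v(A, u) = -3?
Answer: -4832 + √2467 ≈ -4782.3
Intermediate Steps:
v(A, u) = 6 (v(A, u) = 3 - 1*(-3) = 3 + 3 = 6)
Y(m) = m*(96 + m)
L = 4832 (L = -88 + 4920 = 4832)
√(1855 + Y(v(7, -4))) - L = √(1855 + 6*(96 + 6)) - 1*4832 = √(1855 + 6*102) - 4832 = √(1855 + 612) - 4832 = √2467 - 4832 = -4832 + √2467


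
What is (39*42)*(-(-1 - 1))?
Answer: 3276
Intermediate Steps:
(39*42)*(-(-1 - 1)) = 1638*(-1*(-2)) = 1638*2 = 3276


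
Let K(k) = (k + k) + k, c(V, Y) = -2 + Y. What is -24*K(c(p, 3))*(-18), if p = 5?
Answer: 1296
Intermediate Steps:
K(k) = 3*k (K(k) = 2*k + k = 3*k)
-24*K(c(p, 3))*(-18) = -72*(-2 + 3)*(-18) = -72*(-18) = 1296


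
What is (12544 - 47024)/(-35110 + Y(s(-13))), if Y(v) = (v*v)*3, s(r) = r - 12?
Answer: 6896/6647 ≈ 1.0375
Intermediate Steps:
s(r) = -12 + r
Y(v) = 3*v**2 (Y(v) = v**2*3 = 3*v**2)
(12544 - 47024)/(-35110 + Y(s(-13))) = (12544 - 47024)/(-35110 + 3*(-12 - 13)**2) = -34480/(-35110 + 3*(-25)**2) = -34480/(-35110 + 3*625) = -34480/(-35110 + 1875) = -34480/(-33235) = -34480*(-1/33235) = 6896/6647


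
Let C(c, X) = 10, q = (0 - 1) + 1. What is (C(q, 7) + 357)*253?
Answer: 92851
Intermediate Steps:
q = 0 (q = -1 + 1 = 0)
(C(q, 7) + 357)*253 = (10 + 357)*253 = 367*253 = 92851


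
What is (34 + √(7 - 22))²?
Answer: (34 + I*√15)² ≈ 1141.0 + 263.36*I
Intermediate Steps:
(34 + √(7 - 22))² = (34 + √(-15))² = (34 + I*√15)²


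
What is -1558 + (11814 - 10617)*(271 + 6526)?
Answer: 8134451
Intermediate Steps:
-1558 + (11814 - 10617)*(271 + 6526) = -1558 + 1197*6797 = -1558 + 8136009 = 8134451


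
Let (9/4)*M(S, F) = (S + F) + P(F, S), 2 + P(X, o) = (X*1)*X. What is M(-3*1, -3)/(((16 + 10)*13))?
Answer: 2/1521 ≈ 0.0013149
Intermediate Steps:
P(X, o) = -2 + X² (P(X, o) = -2 + (X*1)*X = -2 + X*X = -2 + X²)
M(S, F) = -8/9 + 4*F/9 + 4*S/9 + 4*F²/9 (M(S, F) = 4*((S + F) + (-2 + F²))/9 = 4*((F + S) + (-2 + F²))/9 = 4*(-2 + F + S + F²)/9 = -8/9 + 4*F/9 + 4*S/9 + 4*F²/9)
M(-3*1, -3)/(((16 + 10)*13)) = (-8/9 + (4/9)*(-3) + 4*(-3*1)/9 + (4/9)*(-3)²)/(((16 + 10)*13)) = (-8/9 - 4/3 + (4/9)*(-3) + (4/9)*9)/((26*13)) = (-8/9 - 4/3 - 4/3 + 4)/338 = (4/9)*(1/338) = 2/1521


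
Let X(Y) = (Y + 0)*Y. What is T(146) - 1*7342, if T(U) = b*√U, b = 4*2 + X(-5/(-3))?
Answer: -7342 + 97*√146/9 ≈ -7211.8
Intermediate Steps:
X(Y) = Y² (X(Y) = Y*Y = Y²)
b = 97/9 (b = 4*2 + (-5/(-3))² = 8 + (-5*(-⅓))² = 8 + (5/3)² = 8 + 25/9 = 97/9 ≈ 10.778)
T(U) = 97*√U/9
T(146) - 1*7342 = 97*√146/9 - 1*7342 = 97*√146/9 - 7342 = -7342 + 97*√146/9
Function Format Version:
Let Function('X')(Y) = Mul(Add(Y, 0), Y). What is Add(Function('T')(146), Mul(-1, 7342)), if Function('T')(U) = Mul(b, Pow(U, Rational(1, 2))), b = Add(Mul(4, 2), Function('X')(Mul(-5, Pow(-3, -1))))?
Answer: Add(-7342, Mul(Rational(97, 9), Pow(146, Rational(1, 2)))) ≈ -7211.8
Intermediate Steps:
Function('X')(Y) = Pow(Y, 2) (Function('X')(Y) = Mul(Y, Y) = Pow(Y, 2))
b = Rational(97, 9) (b = Add(Mul(4, 2), Pow(Mul(-5, Pow(-3, -1)), 2)) = Add(8, Pow(Mul(-5, Rational(-1, 3)), 2)) = Add(8, Pow(Rational(5, 3), 2)) = Add(8, Rational(25, 9)) = Rational(97, 9) ≈ 10.778)
Function('T')(U) = Mul(Rational(97, 9), Pow(U, Rational(1, 2)))
Add(Function('T')(146), Mul(-1, 7342)) = Add(Mul(Rational(97, 9), Pow(146, Rational(1, 2))), Mul(-1, 7342)) = Add(Mul(Rational(97, 9), Pow(146, Rational(1, 2))), -7342) = Add(-7342, Mul(Rational(97, 9), Pow(146, Rational(1, 2))))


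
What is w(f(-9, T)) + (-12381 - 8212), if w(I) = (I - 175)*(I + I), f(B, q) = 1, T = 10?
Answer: -20941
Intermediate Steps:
w(I) = 2*I*(-175 + I) (w(I) = (-175 + I)*(2*I) = 2*I*(-175 + I))
w(f(-9, T)) + (-12381 - 8212) = 2*1*(-175 + 1) + (-12381 - 8212) = 2*1*(-174) - 20593 = -348 - 20593 = -20941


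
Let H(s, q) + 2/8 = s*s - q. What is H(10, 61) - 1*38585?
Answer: -154185/4 ≈ -38546.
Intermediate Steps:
H(s, q) = -1/4 + s**2 - q (H(s, q) = -1/4 + (s*s - q) = -1/4 + (s**2 - q) = -1/4 + s**2 - q)
H(10, 61) - 1*38585 = (-1/4 + 10**2 - 1*61) - 1*38585 = (-1/4 + 100 - 61) - 38585 = 155/4 - 38585 = -154185/4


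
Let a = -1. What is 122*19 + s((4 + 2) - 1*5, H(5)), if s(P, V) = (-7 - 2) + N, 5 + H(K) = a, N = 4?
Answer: 2313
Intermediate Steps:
H(K) = -6 (H(K) = -5 - 1 = -6)
s(P, V) = -5 (s(P, V) = (-7 - 2) + 4 = -9 + 4 = -5)
122*19 + s((4 + 2) - 1*5, H(5)) = 122*19 - 5 = 2318 - 5 = 2313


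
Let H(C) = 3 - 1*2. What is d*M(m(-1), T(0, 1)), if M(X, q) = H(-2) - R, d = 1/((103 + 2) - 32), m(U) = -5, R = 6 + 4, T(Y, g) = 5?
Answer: -9/73 ≈ -0.12329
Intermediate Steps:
R = 10
H(C) = 1 (H(C) = 3 - 2 = 1)
d = 1/73 (d = 1/(105 - 32) = 1/73 ≈ 0.013699)
M(X, q) = -9 (M(X, q) = 1 - 1*10 = 1 - 10 = -9)
d*M(m(-1), T(0, 1)) = (1/73)*(-9) = -9/73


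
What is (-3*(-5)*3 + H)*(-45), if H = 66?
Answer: -4995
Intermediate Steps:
(-3*(-5)*3 + H)*(-45) = (-3*(-5)*3 + 66)*(-45) = (15*3 + 66)*(-45) = (45 + 66)*(-45) = 111*(-45) = -4995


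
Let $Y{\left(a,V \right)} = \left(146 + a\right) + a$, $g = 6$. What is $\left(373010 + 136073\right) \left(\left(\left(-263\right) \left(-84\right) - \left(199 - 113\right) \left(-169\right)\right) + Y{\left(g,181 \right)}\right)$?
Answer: $18726109072$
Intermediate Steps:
$Y{\left(a,V \right)} = 146 + 2 a$
$\left(373010 + 136073\right) \left(\left(\left(-263\right) \left(-84\right) - \left(199 - 113\right) \left(-169\right)\right) + Y{\left(g,181 \right)}\right) = \left(373010 + 136073\right) \left(\left(\left(-263\right) \left(-84\right) - \left(199 - 113\right) \left(-169\right)\right) + \left(146 + 2 \cdot 6\right)\right) = 509083 \left(\left(22092 - 86 \left(-169\right)\right) + \left(146 + 12\right)\right) = 509083 \left(\left(22092 - -14534\right) + 158\right) = 509083 \left(\left(22092 + 14534\right) + 158\right) = 509083 \left(36626 + 158\right) = 509083 \cdot 36784 = 18726109072$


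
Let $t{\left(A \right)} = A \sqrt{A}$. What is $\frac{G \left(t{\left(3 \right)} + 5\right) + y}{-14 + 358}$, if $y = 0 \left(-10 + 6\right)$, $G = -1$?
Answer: $- \frac{5}{344} - \frac{3 \sqrt{3}}{344} \approx -0.02964$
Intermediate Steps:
$t{\left(A \right)} = A^{\frac{3}{2}}$
$y = 0$ ($y = 0 \left(-4\right) = 0$)
$\frac{G \left(t{\left(3 \right)} + 5\right) + y}{-14 + 358} = \frac{- (3^{\frac{3}{2}} + 5) + 0}{-14 + 358} = \frac{- (3 \sqrt{3} + 5) + 0}{344} = \frac{- (5 + 3 \sqrt{3}) + 0}{344} = \frac{\left(-5 - 3 \sqrt{3}\right) + 0}{344} = \frac{-5 - 3 \sqrt{3}}{344} = - \frac{5}{344} - \frac{3 \sqrt{3}}{344}$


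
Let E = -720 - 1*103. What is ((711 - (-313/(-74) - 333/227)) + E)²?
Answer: 3716355006225/282172804 ≈ 13171.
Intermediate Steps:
E = -823 (E = -720 - 103 = -823)
((711 - (-313/(-74) - 333/227)) + E)² = ((711 - (-313/(-74) - 333/227)) - 823)² = ((711 - (-313*(-1/74) - 333*1/227)) - 823)² = ((711 - (313/74 - 333/227)) - 823)² = ((711 - 1*46409/16798) - 823)² = ((711 - 46409/16798) - 823)² = (11896969/16798 - 823)² = (-1927785/16798)² = 3716355006225/282172804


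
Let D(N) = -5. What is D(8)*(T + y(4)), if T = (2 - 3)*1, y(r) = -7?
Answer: 40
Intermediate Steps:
T = -1 (T = -1*1 = -1)
D(8)*(T + y(4)) = -5*(-1 - 7) = -5*(-8) = 40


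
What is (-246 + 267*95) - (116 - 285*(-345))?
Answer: -73322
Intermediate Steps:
(-246 + 267*95) - (116 - 285*(-345)) = (-246 + 25365) - (116 + 98325) = 25119 - 1*98441 = 25119 - 98441 = -73322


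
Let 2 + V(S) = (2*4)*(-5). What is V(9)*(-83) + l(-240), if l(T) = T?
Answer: 3246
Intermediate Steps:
V(S) = -42 (V(S) = -2 + (2*4)*(-5) = -2 + 8*(-5) = -2 - 40 = -42)
V(9)*(-83) + l(-240) = -42*(-83) - 240 = 3486 - 240 = 3246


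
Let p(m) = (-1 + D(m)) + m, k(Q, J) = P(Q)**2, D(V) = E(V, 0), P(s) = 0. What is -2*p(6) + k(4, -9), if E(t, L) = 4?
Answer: -18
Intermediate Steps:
D(V) = 4
k(Q, J) = 0 (k(Q, J) = 0**2 = 0)
p(m) = 3 + m (p(m) = (-1 + 4) + m = 3 + m)
-2*p(6) + k(4, -9) = -2*(3 + 6) + 0 = -2*9 + 0 = -18 + 0 = -18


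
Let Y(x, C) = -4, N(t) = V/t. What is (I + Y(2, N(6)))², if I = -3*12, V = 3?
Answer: 1600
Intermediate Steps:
N(t) = 3/t
I = -36
(I + Y(2, N(6)))² = (-36 - 4)² = (-40)² = 1600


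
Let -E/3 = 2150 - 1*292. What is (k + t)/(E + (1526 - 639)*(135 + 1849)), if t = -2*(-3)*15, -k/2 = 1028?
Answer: -983/877117 ≈ -0.0011207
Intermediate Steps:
k = -2056 (k = -2*1028 = -2056)
t = 90 (t = 6*15 = 90)
E = -5574 (E = -3*(2150 - 1*292) = -3*(2150 - 292) = -3*1858 = -5574)
(k + t)/(E + (1526 - 639)*(135 + 1849)) = (-2056 + 90)/(-5574 + (1526 - 639)*(135 + 1849)) = -1966/(-5574 + 887*1984) = -1966/(-5574 + 1759808) = -1966/1754234 = -1966*1/1754234 = -983/877117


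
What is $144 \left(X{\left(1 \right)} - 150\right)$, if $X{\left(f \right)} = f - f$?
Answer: $-21600$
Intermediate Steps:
$X{\left(f \right)} = 0$
$144 \left(X{\left(1 \right)} - 150\right) = 144 \left(0 - 150\right) = 144 \left(-150\right) = -21600$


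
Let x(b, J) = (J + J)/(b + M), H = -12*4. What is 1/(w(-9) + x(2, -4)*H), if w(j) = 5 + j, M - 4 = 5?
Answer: 11/340 ≈ 0.032353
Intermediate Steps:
H = -48
M = 9 (M = 4 + 5 = 9)
x(b, J) = 2*J/(9 + b) (x(b, J) = (J + J)/(b + 9) = (2*J)/(9 + b) = 2*J/(9 + b))
1/(w(-9) + x(2, -4)*H) = 1/((5 - 9) + (2*(-4)/(9 + 2))*(-48)) = 1/(-4 + (2*(-4)/11)*(-48)) = 1/(-4 + (2*(-4)*(1/11))*(-48)) = 1/(-4 - 8/11*(-48)) = 1/(-4 + 384/11) = 1/(340/11) = 11/340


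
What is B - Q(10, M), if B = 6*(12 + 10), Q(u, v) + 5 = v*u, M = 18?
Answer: -43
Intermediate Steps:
Q(u, v) = -5 + u*v (Q(u, v) = -5 + v*u = -5 + u*v)
B = 132 (B = 6*22 = 132)
B - Q(10, M) = 132 - (-5 + 10*18) = 132 - (-5 + 180) = 132 - 1*175 = 132 - 175 = -43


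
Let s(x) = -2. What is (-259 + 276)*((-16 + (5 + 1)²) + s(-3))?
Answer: 306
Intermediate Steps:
(-259 + 276)*((-16 + (5 + 1)²) + s(-3)) = (-259 + 276)*((-16 + (5 + 1)²) - 2) = 17*((-16 + 6²) - 2) = 17*((-16 + 36) - 2) = 17*(20 - 2) = 17*18 = 306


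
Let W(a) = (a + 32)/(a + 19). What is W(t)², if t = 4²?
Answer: 2304/1225 ≈ 1.8808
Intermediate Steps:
t = 16
W(a) = (32 + a)/(19 + a)
W(t)² = ((32 + 16)/(19 + 16))² = (48/35)² = 2304/1225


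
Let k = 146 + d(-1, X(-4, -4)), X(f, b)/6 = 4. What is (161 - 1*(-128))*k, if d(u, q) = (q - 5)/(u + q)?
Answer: 975953/23 ≈ 42433.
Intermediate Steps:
X(f, b) = 24 (X(f, b) = 6*4 = 24)
d(u, q) = (-5 + q)/(q + u)
k = 3377/23 (k = 146 + (-5 + 24)/(24 - 1) = 146 + 19/23 = 3377/23 ≈ 146.83)
(161 - 1*(-128))*k = (161 - 1*(-128))*(3377/23) = (161 + 128)*(3377/23) = 289*(3377/23) = 975953/23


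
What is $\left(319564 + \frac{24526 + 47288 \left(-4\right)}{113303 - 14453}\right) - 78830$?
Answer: $\frac{11898195637}{49425} \approx 2.4073 \cdot 10^{5}$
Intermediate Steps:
$\left(319564 + \frac{24526 + 47288 \left(-4\right)}{113303 - 14453}\right) - 78830 = \left(319564 + \frac{24526 - 189152}{98850}\right) - 78830 = \left(319564 - \frac{82313}{49425}\right) - 78830 = \frac{15794368387}{49425} - 78830 = \frac{11898195637}{49425}$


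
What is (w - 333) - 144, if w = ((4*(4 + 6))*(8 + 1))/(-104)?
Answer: -6246/13 ≈ -480.46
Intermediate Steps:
w = -45/13 (w = ((4*10)*9)*(-1/104) = (40*9)*(-1/104) = 360*(-1/104) = -45/13 ≈ -3.4615)
(w - 333) - 144 = (-45/13 - 333) - 144 = -4374/13 - 144 = -6246/13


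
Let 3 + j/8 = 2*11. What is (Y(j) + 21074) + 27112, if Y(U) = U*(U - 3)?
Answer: 70834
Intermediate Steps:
j = 152 (j = -24 + 8*(2*11) = -24 + 8*22 = -24 + 176 = 152)
Y(U) = U*(-3 + U)
(Y(j) + 21074) + 27112 = (152*(-3 + 152) + 21074) + 27112 = (152*149 + 21074) + 27112 = (22648 + 21074) + 27112 = 43722 + 27112 = 70834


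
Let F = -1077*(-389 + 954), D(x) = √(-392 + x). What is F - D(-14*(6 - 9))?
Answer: -608505 - 5*I*√14 ≈ -6.0851e+5 - 18.708*I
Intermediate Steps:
F = -608505 (F = -1077*565 = -608505)
F - D(-14*(6 - 9)) = -608505 - √(-392 - 14*(6 - 9)) = -608505 - √(-392 - 14*(-3)) = -608505 - √(-392 + 42) = -608505 - √(-350) = -608505 - 5*I*√14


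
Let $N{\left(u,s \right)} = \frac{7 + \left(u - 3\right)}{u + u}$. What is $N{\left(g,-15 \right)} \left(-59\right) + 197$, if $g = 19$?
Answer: $\frac{6129}{38} \approx 161.29$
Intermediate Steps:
$N{\left(u,s \right)} = \frac{4 + u}{2 u}$ ($N{\left(u,s \right)} = \frac{7 + \left(u - 3\right)}{2 u} = \left(7 + \left(-3 + u\right)\right) \frac{1}{2 u} = \left(4 + u\right) \frac{1}{2 u} = \frac{4 + u}{2 u}$)
$N{\left(g,-15 \right)} \left(-59\right) + 197 = \frac{4 + 19}{2 \cdot 19} \left(-59\right) + 197 = \frac{1}{2} \cdot \frac{1}{19} \cdot 23 \left(-59\right) + 197 = \frac{23}{38} \left(-59\right) + 197 = - \frac{1357}{38} + 197 = \frac{6129}{38}$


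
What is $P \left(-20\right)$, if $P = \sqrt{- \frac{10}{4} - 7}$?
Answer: $- 10 i \sqrt{38} \approx - 61.644 i$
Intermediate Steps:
$P = \frac{i \sqrt{38}}{2}$ ($P = \sqrt{\left(-10\right) \frac{1}{4} - 7} = \sqrt{- \frac{5}{2} - 7} = \sqrt{- \frac{19}{2}} = \frac{i \sqrt{38}}{2} \approx 3.0822 i$)
$P \left(-20\right) = \frac{i \sqrt{38}}{2} \left(-20\right) = - 10 i \sqrt{38}$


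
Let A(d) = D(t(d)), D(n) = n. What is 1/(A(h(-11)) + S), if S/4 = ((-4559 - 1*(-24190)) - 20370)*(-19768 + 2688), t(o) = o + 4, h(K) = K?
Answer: 1/50488473 ≈ 1.9806e-8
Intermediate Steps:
t(o) = 4 + o
S = 50488480 (S = 4*(((-4559 - 1*(-24190)) - 20370)*(-19768 + 2688)) = 4*(((-4559 + 24190) - 20370)*(-17080)) = 4*((19631 - 20370)*(-17080)) = 4*(-739*(-17080)) = 4*12622120 = 50488480)
A(d) = 4 + d
1/(A(h(-11)) + S) = 1/((4 - 11) + 50488480) = 1/(-7 + 50488480) = 1/50488473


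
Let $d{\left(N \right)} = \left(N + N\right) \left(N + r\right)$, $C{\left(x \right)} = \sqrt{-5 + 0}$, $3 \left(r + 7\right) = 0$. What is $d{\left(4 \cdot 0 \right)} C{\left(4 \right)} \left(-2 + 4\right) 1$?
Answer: $0$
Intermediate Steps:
$r = -7$ ($r = -7 + \frac{1}{3} \cdot 0 = -7 + 0 = -7$)
$C{\left(x \right)} = i \sqrt{5}$ ($C{\left(x \right)} = \sqrt{-5} = i \sqrt{5}$)
$d{\left(N \right)} = 2 N \left(-7 + N\right)$ ($d{\left(N \right)} = \left(N + N\right) \left(N - 7\right) = 2 N \left(-7 + N\right)$)
$d{\left(4 \cdot 0 \right)} C{\left(4 \right)} \left(-2 + 4\right) 1 = 2 \cdot 4 \cdot 0 \left(-7 + 4 \cdot 0\right) i \sqrt{5} \left(-2 + 4\right) 1 = 2 \cdot 0 \left(-7 + 0\right) i \sqrt{5} \cdot 2 \cdot 1 = 2 \cdot 0 \left(-7\right) i \sqrt{5} \cdot 2 = 0 i \sqrt{5} \cdot 2 = 0 \cdot 2 = 0$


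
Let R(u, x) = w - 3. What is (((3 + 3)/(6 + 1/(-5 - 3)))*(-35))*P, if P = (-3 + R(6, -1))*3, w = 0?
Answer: 30240/47 ≈ 643.40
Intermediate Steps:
R(u, x) = -3 (R(u, x) = 0 - 3 = -3)
P = -18 (P = (-3 - 3)*3 = -6*3 = -18)
(((3 + 3)/(6 + 1/(-5 - 3)))*(-35))*P = (((3 + 3)/(6 + 1/(-5 - 3)))*(-35))*(-18) = ((6/(6 + 1/(-8)))*(-35))*(-18) = ((6/(6 - 1/8))*(-35))*(-18) = ((6/(47/8))*(-35))*(-18) = ((6*(8/47))*(-35))*(-18) = ((48/47)*(-35))*(-18) = -1680/47*(-18) = 30240/47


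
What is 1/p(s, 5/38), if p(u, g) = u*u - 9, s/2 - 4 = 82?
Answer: 1/29575 ≈ 3.3812e-5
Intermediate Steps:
s = 172 (s = 8 + 2*82 = 8 + 164 = 172)
p(u, g) = -9 + u**2 (p(u, g) = u**2 - 9 = -9 + u**2)
1/p(s, 5/38) = 1/(-9 + 172**2) = 1/(-9 + 29584) = 1/29575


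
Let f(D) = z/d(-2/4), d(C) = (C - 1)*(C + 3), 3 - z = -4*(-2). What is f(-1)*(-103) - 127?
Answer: -793/3 ≈ -264.33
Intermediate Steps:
z = -5 (z = 3 - (-4)*(-2) = 3 - 1*8 = 3 - 8 = -5)
d(C) = (-1 + C)*(3 + C)
f(D) = 4/3 (f(D) = -5/(-3 + (-2/4)² + 2*(-2/4)) = -5/(-3 + (-2*¼)² + 2*(-2*¼)) = -5/(-3 + (-½)² + 2*(-½)) = -5/(-3 + ¼ - 1) = -5/(-15/4) = -5*(-4/15) = 4/3)
f(-1)*(-103) - 127 = (4/3)*(-103) - 127 = -412/3 - 127 = -793/3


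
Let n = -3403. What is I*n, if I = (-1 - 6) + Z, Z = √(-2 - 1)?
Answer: 23821 - 3403*I*√3 ≈ 23821.0 - 5894.2*I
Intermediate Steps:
Z = I*√3 (Z = √(-3) = I*√3 ≈ 1.732*I)
I = -7 + I*√3 (I = (-1 - 6) + I*√3 = -7 + I*√3 ≈ -7.0 + 1.732*I)
I*n = (-7 + I*√3)*(-3403) = 23821 - 3403*I*√3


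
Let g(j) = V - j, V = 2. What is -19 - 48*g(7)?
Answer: 221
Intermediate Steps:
g(j) = 2 - j
-19 - 48*g(7) = -19 - 48*(2 - 1*7) = -19 - 48*(2 - 7) = -19 - 48*(-5) = -19 + 240 = 221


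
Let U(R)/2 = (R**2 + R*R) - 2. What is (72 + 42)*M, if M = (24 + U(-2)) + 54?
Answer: 10260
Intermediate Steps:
U(R) = -4 + 4*R**2 (U(R) = 2*((R**2 + R*R) - 2) = 2*((R**2 + R**2) - 2) = 2*(2*R**2 - 2) = 2*(-2 + 2*R**2) = -4 + 4*R**2)
M = 90 (M = (24 + (-4 + 4*(-2)**2)) + 54 = (24 + (-4 + 4*4)) + 54 = (24 + (-4 + 16)) + 54 = (24 + 12) + 54 = 36 + 54 = 90)
(72 + 42)*M = (72 + 42)*90 = 114*90 = 10260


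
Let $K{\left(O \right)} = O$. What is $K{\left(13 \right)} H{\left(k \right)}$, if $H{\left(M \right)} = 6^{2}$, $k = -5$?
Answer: $468$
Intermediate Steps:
$H{\left(M \right)} = 36$
$K{\left(13 \right)} H{\left(k \right)} = 13 \cdot 36 = 468$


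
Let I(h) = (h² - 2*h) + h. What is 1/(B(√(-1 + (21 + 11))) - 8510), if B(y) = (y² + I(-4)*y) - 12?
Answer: -8491/72084681 - 20*√31/72084681 ≈ -0.00011934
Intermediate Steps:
I(h) = h² - h
B(y) = -12 + y² + 20*y (B(y) = (y² + (-4*(-1 - 4))*y) - 12 = (y² + (-4*(-5))*y) - 12 = (y² + 20*y) - 12 = -12 + y² + 20*y)
1/(B(√(-1 + (21 + 11))) - 8510) = 1/((-12 + (√(-1 + (21 + 11)))² + 20*√(-1 + (21 + 11))) - 8510) = 1/((-12 + (√(-1 + 32))² + 20*√(-1 + 32)) - 8510) = 1/((-12 + (√31)² + 20*√31) - 8510) = 1/((-12 + 31 + 20*√31) - 8510) = 1/((19 + 20*√31) - 8510) = 1/(-8491 + 20*√31)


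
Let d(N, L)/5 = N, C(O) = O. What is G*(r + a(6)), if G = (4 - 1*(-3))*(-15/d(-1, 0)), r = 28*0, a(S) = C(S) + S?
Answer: 252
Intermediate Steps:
d(N, L) = 5*N
a(S) = 2*S (a(S) = S + S = 2*S)
r = 0
G = 21 (G = (4 - 1*(-3))*(-15/(5*(-1))) = (4 + 3)*(-15/(-5)) = 7*(-15*(-⅕)) = 7*3 = 21)
G*(r + a(6)) = 21*(0 + 2*6) = 21*(0 + 12) = 21*12 = 252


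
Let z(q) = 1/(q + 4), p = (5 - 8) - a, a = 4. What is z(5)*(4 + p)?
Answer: -⅓ ≈ -0.33333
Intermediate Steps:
p = -7 (p = (5 - 8) - 1*4 = -3 - 4 = -7)
z(q) = 1/(4 + q)
z(5)*(4 + p) = (4 - 7)/(4 + 5) = -3/9 = (⅑)*(-3) = -⅓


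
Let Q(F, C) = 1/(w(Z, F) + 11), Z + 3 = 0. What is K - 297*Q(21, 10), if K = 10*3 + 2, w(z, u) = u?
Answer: 727/32 ≈ 22.719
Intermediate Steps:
Z = -3 (Z = -3 + 0 = -3)
K = 32 (K = 30 + 2 = 32)
Q(F, C) = 1/(11 + F) (Q(F, C) = 1/(F + 11) = 1/(11 + F))
K - 297*Q(21, 10) = 32 - 297/(11 + 21) = 32 - 297/32 = 727/32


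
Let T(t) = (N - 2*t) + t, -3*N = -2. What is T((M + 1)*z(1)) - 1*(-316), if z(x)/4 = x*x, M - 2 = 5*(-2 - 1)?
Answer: 1094/3 ≈ 364.67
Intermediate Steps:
M = -13 (M = 2 + 5*(-2 - 1) = 2 + 5*(-3) = 2 - 15 = -13)
N = 2/3 (N = -1/3*(-2) = 2/3 ≈ 0.66667)
z(x) = 4*x**2 (z(x) = 4*(x*x) = 4*x**2)
T(t) = 2/3 - t (T(t) = (2/3 - 2*t) + t = 2/3 - t)
T((M + 1)*z(1)) - 1*(-316) = (2/3 - (-13 + 1)*4*1**2) - 1*(-316) = (2/3 - (-12)*4*1) + 316 = (2/3 - (-12)*4) + 316 = (2/3 - 1*(-48)) + 316 = (2/3 + 48) + 316 = 146/3 + 316 = 1094/3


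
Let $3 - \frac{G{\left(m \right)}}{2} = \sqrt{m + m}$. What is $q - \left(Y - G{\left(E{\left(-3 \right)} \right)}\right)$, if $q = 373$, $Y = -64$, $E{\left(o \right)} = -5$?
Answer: $443 - 2 i \sqrt{10} \approx 443.0 - 6.3246 i$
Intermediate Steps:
$G{\left(m \right)} = 6 - 2 \sqrt{2} \sqrt{m}$ ($G{\left(m \right)} = 6 - 2 \sqrt{m + m} = 6 - 2 \sqrt{2 m} = 6 - 2 \sqrt{2} \sqrt{m}$)
$q - \left(Y - G{\left(E{\left(-3 \right)} \right)}\right) = 373 + \left(\left(6 - 2 \sqrt{2} \sqrt{-5}\right) - -64\right) = 373 + \left(\left(6 - 2 \sqrt{2} i \sqrt{5}\right) + 64\right) = 373 + \left(\left(6 - 2 i \sqrt{10}\right) + 64\right) = 373 + \left(70 - 2 i \sqrt{10}\right) = 443 - 2 i \sqrt{10}$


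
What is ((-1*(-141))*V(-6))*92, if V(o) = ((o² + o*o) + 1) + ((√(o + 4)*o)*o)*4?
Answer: 946956 + 1867968*I*√2 ≈ 9.4696e+5 + 2.6417e+6*I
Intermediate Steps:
V(o) = 1 + 2*o² + 4*o²*√(4 + o) (V(o) = ((o² + o²) + 1) + ((√(4 + o)*o)*o)*4 = (2*o² + 1) + ((o*√(4 + o))*o)*4 = (1 + 2*o²) + (o²*√(4 + o))*4 = (1 + 2*o²) + 4*o²*√(4 + o) = 1 + 2*o² + 4*o²*√(4 + o))
((-1*(-141))*V(-6))*92 = ((-1*(-141))*(1 + 2*(-6)² + 4*(-6)²*√(4 - 6)))*92 = (141*(1 + 2*36 + 4*36*√(-2)))*92 = (141*(1 + 72 + 4*36*(I*√2)))*92 = (141*(1 + 72 + 144*I*√2))*92 = (141*(73 + 144*I*√2))*92 = (10293 + 20304*I*√2)*92 = 946956 + 1867968*I*√2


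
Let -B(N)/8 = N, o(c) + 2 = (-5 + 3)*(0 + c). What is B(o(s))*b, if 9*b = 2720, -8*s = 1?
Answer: 38080/9 ≈ 4231.1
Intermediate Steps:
s = -⅛ (s = -⅛*1 = -⅛ ≈ -0.12500)
o(c) = -2 - 2*c (o(c) = -2 + (-5 + 3)*(0 + c) = -2 - 2*c)
B(N) = -8*N
b = 2720/9 (b = (⅑)*2720 = 2720/9 ≈ 302.22)
B(o(s))*b = -8*(-2 - 2*(-⅛))*(2720/9) = -8*(-2 + ¼)*(2720/9) = -8*(-7/4)*(2720/9) = 14*(2720/9) = 38080/9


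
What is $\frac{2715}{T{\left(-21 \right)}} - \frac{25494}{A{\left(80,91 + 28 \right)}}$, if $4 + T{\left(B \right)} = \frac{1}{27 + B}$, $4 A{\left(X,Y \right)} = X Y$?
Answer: $- \frac{2811183}{3910} \approx -718.97$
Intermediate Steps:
$A{\left(X,Y \right)} = \frac{X Y}{4}$
$T{\left(B \right)} = -4 + \frac{1}{27 + B}$
$\frac{2715}{T{\left(-21 \right)}} - \frac{25494}{A{\left(80,91 + 28 \right)}} = \frac{2715}{\frac{1}{27 - 21} \left(-107 - -84\right)} - \frac{25494}{\frac{1}{4} \cdot 80 \left(91 + 28\right)} = \frac{2715}{\frac{1}{6} \left(-107 + 84\right)} - \frac{25494}{\frac{1}{4} \cdot 80 \cdot 119} = \frac{2715}{\frac{1}{6} \left(-23\right)} - \frac{25494}{2380} = \frac{2715}{- \frac{23}{6}} - \frac{1821}{170} = 2715 \left(- \frac{6}{23}\right) - \frac{1821}{170} = - \frac{16290}{23} - \frac{1821}{170} = - \frac{2811183}{3910}$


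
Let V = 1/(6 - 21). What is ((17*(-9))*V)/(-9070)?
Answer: -51/45350 ≈ -0.0011246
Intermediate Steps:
V = -1/15 (V = 1/(-15) = -1/15 ≈ -0.066667)
((17*(-9))*V)/(-9070) = ((17*(-9))*(-1/15))/(-9070) = -153*(-1/15)*(-1/9070) = (51/5)*(-1/9070) = -51/45350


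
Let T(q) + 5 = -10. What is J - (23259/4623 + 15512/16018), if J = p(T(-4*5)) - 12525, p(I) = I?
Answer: -154841083033/12341869 ≈ -12546.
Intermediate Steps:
T(q) = -15 (T(q) = -5 - 10 = -15)
J = -12540 (J = -15 - 12525 = -12540)
J - (23259/4623 + 15512/16018) = -12540 - (23259/4623 + 15512/16018) = -12540 - (23259*(1/4623) + 15512*(1/16018)) = -12540 - (7753/1541 + 7756/8009) = -12540 - 1*74045773/12341869 = -12540 - 74045773/12341869 = -154841083033/12341869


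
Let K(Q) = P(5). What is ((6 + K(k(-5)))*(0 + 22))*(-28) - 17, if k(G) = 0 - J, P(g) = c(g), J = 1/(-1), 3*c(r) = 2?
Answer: -12371/3 ≈ -4123.7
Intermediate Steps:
c(r) = 2/3 (c(r) = (1/3)*2 = 2/3)
J = -1
P(g) = 2/3
k(G) = 1 (k(G) = 0 - 1*(-1) = 0 + 1 = 1)
K(Q) = 2/3
((6 + K(k(-5)))*(0 + 22))*(-28) - 17 = ((6 + 2/3)*(0 + 22))*(-28) - 17 = ((20/3)*22)*(-28) - 17 = (440/3)*(-28) - 17 = -12320/3 - 17 = -12371/3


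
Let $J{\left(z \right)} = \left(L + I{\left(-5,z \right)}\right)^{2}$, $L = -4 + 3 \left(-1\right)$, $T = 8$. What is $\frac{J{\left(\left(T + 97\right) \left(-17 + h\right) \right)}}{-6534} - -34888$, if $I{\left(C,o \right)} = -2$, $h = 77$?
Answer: $\frac{8442893}{242} \approx 34888.0$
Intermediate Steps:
$L = -7$ ($L = -4 - 3 = -7$)
$J{\left(z \right)} = 81$ ($J{\left(z \right)} = \left(-7 - 2\right)^{2} = \left(-9\right)^{2} = 81$)
$\frac{J{\left(\left(T + 97\right) \left(-17 + h\right) \right)}}{-6534} - -34888 = \frac{81}{-6534} - -34888 = 81 \left(- \frac{1}{6534}\right) + 34888 = - \frac{3}{242} + 34888 = \frac{8442893}{242}$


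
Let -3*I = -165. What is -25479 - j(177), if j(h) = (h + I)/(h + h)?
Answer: -4509899/177 ≈ -25480.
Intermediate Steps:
I = 55 (I = -1/3*(-165) = 55)
j(h) = (55 + h)/(2*h) (j(h) = (h + 55)/(h + h) = (55 + h)/((2*h)) = (55 + h)*(1/(2*h)) = (55 + h)/(2*h))
-25479 - j(177) = -25479 - (55 + 177)/(2*177) = -25479 - 232/(2*177) = -25479 - 1*116/177 = -25479 - 116/177 = -4509899/177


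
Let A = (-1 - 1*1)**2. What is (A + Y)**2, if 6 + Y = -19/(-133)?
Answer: 169/49 ≈ 3.4490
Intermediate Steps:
A = 4 (A = (-1 - 1)**2 = (-2)**2 = 4)
Y = -41/7 (Y = -6 - 19/(-133) = -6 - 19*(-1/133) = -6 + 1/7 = -41/7 ≈ -5.8571)
(A + Y)**2 = (4 - 41/7)**2 = (-13/7)**2 = 169/49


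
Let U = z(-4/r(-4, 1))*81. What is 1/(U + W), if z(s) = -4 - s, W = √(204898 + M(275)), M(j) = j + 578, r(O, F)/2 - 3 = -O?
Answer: 1134/434351 + 343*√4199/5646563 ≈ 0.0065470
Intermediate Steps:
r(O, F) = 6 - 2*O (r(O, F) = 6 + 2*(-O) = 6 - 2*O)
M(j) = 578 + j
W = 7*√4199 (W = √(204898 + (578 + 275)) = √(204898 + 853) = √205751 = 7*√4199 ≈ 453.60)
U = -2106/7 (U = (-4 - (-4)/(6 - 2*(-4)))*81 = (-4 - (-4)/(6 + 8))*81 = (-4 - (-4)/14)*81 = (-4 - 1*(-2/7))*81 = (-4 + 2/7)*81 = -26/7*81 = -2106/7 ≈ -300.86)
1/(U + W) = 1/(-2106/7 + 7*√4199)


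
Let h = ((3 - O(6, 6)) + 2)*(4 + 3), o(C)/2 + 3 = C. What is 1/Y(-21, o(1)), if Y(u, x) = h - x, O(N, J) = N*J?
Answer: -1/213 ≈ -0.0046948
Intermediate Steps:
o(C) = -6 + 2*C
O(N, J) = J*N
h = -217 (h = ((3 - 6*6) + 2)*(4 + 3) = ((3 - 1*36) + 2)*7 = ((3 - 36) + 2)*7 = (-33 + 2)*7 = -31*7 = -217)
Y(u, x) = -217 - x
1/Y(-21, o(1)) = 1/(-217 - (-6 + 2*1)) = 1/(-217 - (-6 + 2)) = 1/(-217 - 1*(-4)) = 1/(-217 + 4) = 1/(-213) = -1/213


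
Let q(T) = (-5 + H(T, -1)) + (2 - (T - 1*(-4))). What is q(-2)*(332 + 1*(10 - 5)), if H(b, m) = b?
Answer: -2359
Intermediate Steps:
q(T) = -7 (q(T) = (-5 + T) + (2 - (T - 1*(-4))) = (-5 + T) + (2 - (T + 4)) = (-5 + T) + (2 - (4 + T)) = (-5 + T) + (2 + (-4 - T)) = (-5 + T) + (-2 - T) = -7)
q(-2)*(332 + 1*(10 - 5)) = -7*(332 + 1*(10 - 5)) = -7*(332 + 1*5) = -7*(332 + 5) = -7*337 = -2359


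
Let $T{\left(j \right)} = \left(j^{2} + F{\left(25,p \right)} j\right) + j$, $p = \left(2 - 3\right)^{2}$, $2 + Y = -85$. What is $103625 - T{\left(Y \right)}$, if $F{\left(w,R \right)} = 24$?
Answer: $98231$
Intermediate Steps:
$Y = -87$ ($Y = -2 - 85 = -87$)
$p = 1$ ($p = \left(-1\right)^{2} = 1$)
$T{\left(j \right)} = j^{2} + 25 j$ ($T{\left(j \right)} = \left(j^{2} + 24 j\right) + j = j^{2} + 25 j$)
$103625 - T{\left(Y \right)} = 103625 - - 87 \left(25 - 87\right) = 103625 - \left(-87\right) \left(-62\right) = 103625 - 5394 = 98231$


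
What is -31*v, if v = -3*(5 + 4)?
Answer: 837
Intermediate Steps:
v = -27 (v = -3*9 = -27)
-31*v = -31*(-27) = 837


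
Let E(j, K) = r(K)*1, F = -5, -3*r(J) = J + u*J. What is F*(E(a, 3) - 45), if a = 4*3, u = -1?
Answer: 225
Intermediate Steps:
r(J) = 0 (r(J) = -(J - J)/3 = -⅓*0 = 0)
a = 12
E(j, K) = 0 (E(j, K) = 0*1 = 0)
F*(E(a, 3) - 45) = -5*(0 - 45) = -5*(-45) = 225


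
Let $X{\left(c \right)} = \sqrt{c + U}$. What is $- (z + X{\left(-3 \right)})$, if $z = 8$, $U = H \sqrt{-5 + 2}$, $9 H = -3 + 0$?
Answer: $-8 - \frac{\sqrt{-27 - 3 i \sqrt{3}}}{3} \approx -8.1659 + 1.74 i$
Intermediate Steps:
$H = - \frac{1}{3}$ ($H = \frac{-3 + 0}{9} = \frac{1}{9} \left(-3\right) = - \frac{1}{3} \approx -0.33333$)
$U = - \frac{i \sqrt{3}}{3}$ ($U = - \frac{\sqrt{-5 + 2}}{3} = - \frac{\sqrt{-3}}{3} = - \frac{i \sqrt{3}}{3} \approx - 0.57735 i$)
$X{\left(c \right)} = \sqrt{c - \frac{i \sqrt{3}}{3}}$
$- (z + X{\left(-3 \right)}) = - (8 + \frac{\sqrt{9 \left(-3\right) - 3 i \sqrt{3}}}{3}) = - (8 + \frac{\sqrt{-27 - 3 i \sqrt{3}}}{3}) = -8 - \frac{\sqrt{-27 - 3 i \sqrt{3}}}{3}$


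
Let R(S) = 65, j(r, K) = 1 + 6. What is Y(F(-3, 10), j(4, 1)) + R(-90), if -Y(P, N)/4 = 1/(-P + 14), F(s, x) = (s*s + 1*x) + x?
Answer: 979/15 ≈ 65.267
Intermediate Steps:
j(r, K) = 7
F(s, x) = s² + 2*x (F(s, x) = (s² + x) + x = (x + s²) + x = s² + 2*x)
Y(P, N) = -4/(14 - P) (Y(P, N) = -4/(-P + 14) = -4/(14 - P))
Y(F(-3, 10), j(4, 1)) + R(-90) = 4/(-14 + ((-3)² + 2*10)) + 65 = 4/(-14 + (9 + 20)) + 65 = 4/(-14 + 29) + 65 = 4/15 + 65 = 979/15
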